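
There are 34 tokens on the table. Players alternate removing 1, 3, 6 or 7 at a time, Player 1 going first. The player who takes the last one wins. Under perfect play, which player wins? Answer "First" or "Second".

First

Positions where the player to move wins (W) vs loses (L):
i:   0  1  2  3  4  5  6  7  8  9 10 11 12 13 14 15 16 17 18 19 20 21 22 23 24 25 26 27 28 29 30 31 32 33 34
     L  W  L  W  L  W  W  W  W  W  W  W  L  W  L  W  L  W  W  W  W  W  W  W  L  W  L  W  L  W  W  W  W  W  W
Position 34 is W, so the first player wins.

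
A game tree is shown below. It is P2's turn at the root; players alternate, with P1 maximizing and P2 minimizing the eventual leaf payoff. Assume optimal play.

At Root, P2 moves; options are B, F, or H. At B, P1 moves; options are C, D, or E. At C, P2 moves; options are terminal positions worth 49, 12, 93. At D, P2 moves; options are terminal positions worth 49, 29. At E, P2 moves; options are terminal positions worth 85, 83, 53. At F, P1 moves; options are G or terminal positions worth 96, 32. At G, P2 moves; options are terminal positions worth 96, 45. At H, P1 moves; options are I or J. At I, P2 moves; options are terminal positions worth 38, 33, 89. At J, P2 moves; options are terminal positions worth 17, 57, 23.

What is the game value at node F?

96

G: min(96, 45) = 45
F: max(45, 96, 32) = 96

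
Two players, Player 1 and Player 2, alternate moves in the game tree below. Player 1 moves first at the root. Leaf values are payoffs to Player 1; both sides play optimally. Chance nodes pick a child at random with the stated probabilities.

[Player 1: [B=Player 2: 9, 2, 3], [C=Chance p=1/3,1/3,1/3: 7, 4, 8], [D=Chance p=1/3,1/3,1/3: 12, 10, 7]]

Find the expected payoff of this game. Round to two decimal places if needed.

9.67

B (Player 2): min(9, 2, 3) = 2
C (Chance): 1/3·7 + 1/3·4 + 1/3·8 = 6.33
D (Chance): 1/3·12 + 1/3·10 + 1/3·7 = 9.67
Root (Player 1): max(2, 6.33, 9.67) = 9.67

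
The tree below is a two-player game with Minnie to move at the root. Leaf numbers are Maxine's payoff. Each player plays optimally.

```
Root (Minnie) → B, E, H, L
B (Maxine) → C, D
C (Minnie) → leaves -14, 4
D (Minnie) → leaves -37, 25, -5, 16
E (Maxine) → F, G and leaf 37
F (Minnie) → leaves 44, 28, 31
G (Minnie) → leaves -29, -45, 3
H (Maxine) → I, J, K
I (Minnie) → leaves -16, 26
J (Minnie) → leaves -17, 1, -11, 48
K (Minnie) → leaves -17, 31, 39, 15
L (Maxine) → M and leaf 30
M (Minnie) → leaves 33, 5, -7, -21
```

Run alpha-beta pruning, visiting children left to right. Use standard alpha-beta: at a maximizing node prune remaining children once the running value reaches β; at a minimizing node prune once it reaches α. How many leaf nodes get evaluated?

C [α=-∞,β=+∞]: v=-14
D [α=-14,β=+∞]: v=-37 after child 1 ≤ α → α-cutoff, skip 3
B [α=-∞,β=+∞]: v=-14
F [α=-∞,β=-14]: v=28
E [α=-∞,β=-14]: v=28 after child 1 ≥ β → β-cutoff, skip 2
I [α=-∞,β=-14]: v=-16
J [α=-16,β=-14]: v=-17 after child 1 ≤ α → α-cutoff, skip 3
K [α=-16,β=-14]: v=-17 after child 1 ≤ α → α-cutoff, skip 3
H [α=-∞,β=-14]: v=-16
M [α=-∞,β=-16]: v=-21
L [α=-∞,β=-16]: v=30
Root [α=-∞,β=+∞]: v=-16
Leaves evaluated: 15 of 28.

15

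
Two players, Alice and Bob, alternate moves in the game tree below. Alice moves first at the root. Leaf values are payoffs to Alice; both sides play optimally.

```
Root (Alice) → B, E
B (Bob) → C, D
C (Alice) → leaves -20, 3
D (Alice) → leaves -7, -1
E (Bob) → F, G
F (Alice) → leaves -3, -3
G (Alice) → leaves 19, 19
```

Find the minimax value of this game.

C (Alice): max(-20, 3) = 3
D (Alice): max(-7, -1) = -1
B (Bob): min(3, -1) = -1
F (Alice): max(-3, -3) = -3
G (Alice): max(19, 19) = 19
E (Bob): min(-3, 19) = -3
Root (Alice): max(-1, -3) = -1

-1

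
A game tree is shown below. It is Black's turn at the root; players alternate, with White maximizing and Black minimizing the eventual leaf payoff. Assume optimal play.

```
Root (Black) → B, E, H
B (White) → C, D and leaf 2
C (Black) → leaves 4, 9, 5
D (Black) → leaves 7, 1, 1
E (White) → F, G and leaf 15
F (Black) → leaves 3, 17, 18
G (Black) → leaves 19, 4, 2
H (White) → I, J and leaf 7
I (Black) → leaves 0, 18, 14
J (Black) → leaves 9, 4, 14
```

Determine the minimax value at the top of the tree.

C (Black): min(4, 9, 5) = 4
D (Black): min(7, 1, 1) = 1
B (White): max(4, 1, 2) = 4
F (Black): min(3, 17, 18) = 3
G (Black): min(19, 4, 2) = 2
E (White): max(3, 2, 15) = 15
I (Black): min(0, 18, 14) = 0
J (Black): min(9, 4, 14) = 4
H (White): max(0, 4, 7) = 7
Root (Black): min(4, 15, 7) = 4

4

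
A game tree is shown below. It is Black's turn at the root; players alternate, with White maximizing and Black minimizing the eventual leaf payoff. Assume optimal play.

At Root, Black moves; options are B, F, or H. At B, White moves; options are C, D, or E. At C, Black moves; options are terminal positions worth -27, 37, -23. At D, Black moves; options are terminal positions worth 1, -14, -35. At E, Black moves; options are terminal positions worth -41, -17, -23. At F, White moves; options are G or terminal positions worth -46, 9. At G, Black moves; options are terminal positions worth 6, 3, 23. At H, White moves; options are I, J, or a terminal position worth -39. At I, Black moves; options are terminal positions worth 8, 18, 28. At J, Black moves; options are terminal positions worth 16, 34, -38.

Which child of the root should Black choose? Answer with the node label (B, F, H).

B

C (Black): min(-27, 37, -23) = -27
D (Black): min(1, -14, -35) = -35
E (Black): min(-41, -17, -23) = -41
B (White): max(-27, -35, -41) = -27
G (Black): min(6, 3, 23) = 3
F (White): max(3, -46, 9) = 9
I (Black): min(8, 18, 28) = 8
J (Black): min(16, 34, -38) = -38
H (White): max(8, -38, -39) = 8
Root (Black): min(-27, 9, 8) = -27
Black picks the child with the lowest value: B (value -27).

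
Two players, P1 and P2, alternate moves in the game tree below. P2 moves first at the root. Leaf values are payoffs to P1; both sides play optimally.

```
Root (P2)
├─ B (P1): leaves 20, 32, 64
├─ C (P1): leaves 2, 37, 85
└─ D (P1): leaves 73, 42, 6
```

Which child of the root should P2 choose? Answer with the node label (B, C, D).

B

B (P1): max(20, 32, 64) = 64
C (P1): max(2, 37, 85) = 85
D (P1): max(73, 42, 6) = 73
Root (P2): min(64, 85, 73) = 64
P2 picks the child with the lowest value: B (value 64).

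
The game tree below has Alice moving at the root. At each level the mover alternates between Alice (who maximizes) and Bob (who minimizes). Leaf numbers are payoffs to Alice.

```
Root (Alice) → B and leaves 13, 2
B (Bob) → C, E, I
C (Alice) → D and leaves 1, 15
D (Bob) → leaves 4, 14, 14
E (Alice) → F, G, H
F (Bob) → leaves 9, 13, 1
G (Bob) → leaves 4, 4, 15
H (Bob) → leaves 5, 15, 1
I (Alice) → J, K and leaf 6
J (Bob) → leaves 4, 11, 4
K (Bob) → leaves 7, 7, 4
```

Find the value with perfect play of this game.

13

D (Bob): min(4, 14, 14) = 4
C (Alice): max(4, 1, 15) = 15
F (Bob): min(9, 13, 1) = 1
G (Bob): min(4, 4, 15) = 4
H (Bob): min(5, 15, 1) = 1
E (Alice): max(1, 4, 1) = 4
J (Bob): min(4, 11, 4) = 4
K (Bob): min(7, 7, 4) = 4
I (Alice): max(4, 4, 6) = 6
B (Bob): min(15, 4, 6) = 4
Root (Alice): max(4, 13, 2) = 13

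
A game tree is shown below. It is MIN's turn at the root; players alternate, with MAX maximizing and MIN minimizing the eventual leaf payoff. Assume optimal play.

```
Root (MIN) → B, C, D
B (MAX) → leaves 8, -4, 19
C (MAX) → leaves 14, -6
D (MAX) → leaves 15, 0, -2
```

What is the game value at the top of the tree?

14

B (MAX): max(8, -4, 19) = 19
C (MAX): max(14, -6) = 14
D (MAX): max(15, 0, -2) = 15
Root (MIN): min(19, 14, 15) = 14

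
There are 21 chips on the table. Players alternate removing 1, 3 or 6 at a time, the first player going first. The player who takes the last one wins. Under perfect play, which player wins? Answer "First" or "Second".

First

W/L table (W = player to move can force a win):
i:   0  1  2  3  4  5  6  7  8  9 10 11 12 13 14 15 16 17 18 19 20 21
     L  W  L  W  L  W  W  W  W  L  W  L  W  L  W  W  W  W  L  W  L  W
Position 21 is W, so the first player wins.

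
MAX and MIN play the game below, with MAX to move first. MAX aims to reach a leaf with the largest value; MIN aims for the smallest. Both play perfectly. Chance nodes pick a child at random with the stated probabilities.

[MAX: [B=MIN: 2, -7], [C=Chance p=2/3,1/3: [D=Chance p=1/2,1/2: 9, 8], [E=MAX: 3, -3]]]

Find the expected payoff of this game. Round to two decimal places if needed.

B (MIN): min(2, -7) = -7
D (Chance): 1/2·9 + 1/2·8 = 8.5
E (MAX): max(3, -3) = 3
C (Chance): 2/3·8.5 + 1/3·3 = 6.67
Root (MAX): max(-7, 6.67) = 6.67

6.67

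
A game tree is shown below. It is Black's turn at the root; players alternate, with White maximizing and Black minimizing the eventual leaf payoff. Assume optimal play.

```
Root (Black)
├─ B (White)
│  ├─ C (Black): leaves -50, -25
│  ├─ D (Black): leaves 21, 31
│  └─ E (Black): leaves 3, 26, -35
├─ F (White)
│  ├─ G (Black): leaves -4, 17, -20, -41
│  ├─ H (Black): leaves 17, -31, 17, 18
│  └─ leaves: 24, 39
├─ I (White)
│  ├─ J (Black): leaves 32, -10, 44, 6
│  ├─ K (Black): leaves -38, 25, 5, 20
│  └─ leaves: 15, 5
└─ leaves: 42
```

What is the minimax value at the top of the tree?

C (Black): min(-50, -25) = -50
D (Black): min(21, 31) = 21
E (Black): min(3, 26, -35) = -35
B (White): max(-50, 21, -35) = 21
G (Black): min(-4, 17, -20, -41) = -41
H (Black): min(17, -31, 17, 18) = -31
F (White): max(-41, -31, 24, 39) = 39
J (Black): min(32, -10, 44, 6) = -10
K (Black): min(-38, 25, 5, 20) = -38
I (White): max(-10, -38, 15, 5) = 15
Root (Black): min(21, 39, 15, 42) = 15

15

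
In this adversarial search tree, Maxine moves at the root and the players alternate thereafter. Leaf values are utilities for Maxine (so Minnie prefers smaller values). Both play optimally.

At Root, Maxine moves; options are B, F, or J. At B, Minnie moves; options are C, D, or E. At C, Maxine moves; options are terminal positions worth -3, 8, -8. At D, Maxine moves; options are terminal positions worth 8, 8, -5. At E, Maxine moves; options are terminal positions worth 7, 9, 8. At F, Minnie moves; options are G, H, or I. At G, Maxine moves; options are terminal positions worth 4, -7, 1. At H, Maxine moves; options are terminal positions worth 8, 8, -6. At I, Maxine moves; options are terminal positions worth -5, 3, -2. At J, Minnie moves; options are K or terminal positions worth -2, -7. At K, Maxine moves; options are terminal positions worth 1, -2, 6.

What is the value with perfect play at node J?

K: max(1, -2, 6) = 6
J: min(6, -2, -7) = -7

-7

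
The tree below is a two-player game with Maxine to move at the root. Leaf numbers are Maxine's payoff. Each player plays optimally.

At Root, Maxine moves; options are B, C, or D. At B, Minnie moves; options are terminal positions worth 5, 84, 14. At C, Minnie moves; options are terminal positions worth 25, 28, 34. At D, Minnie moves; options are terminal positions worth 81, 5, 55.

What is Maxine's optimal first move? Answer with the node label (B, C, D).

B (Minnie): min(5, 84, 14) = 5
C (Minnie): min(25, 28, 34) = 25
D (Minnie): min(81, 5, 55) = 5
Root (Maxine): max(5, 25, 5) = 25
Maxine picks the child with the highest value: C (value 25).

C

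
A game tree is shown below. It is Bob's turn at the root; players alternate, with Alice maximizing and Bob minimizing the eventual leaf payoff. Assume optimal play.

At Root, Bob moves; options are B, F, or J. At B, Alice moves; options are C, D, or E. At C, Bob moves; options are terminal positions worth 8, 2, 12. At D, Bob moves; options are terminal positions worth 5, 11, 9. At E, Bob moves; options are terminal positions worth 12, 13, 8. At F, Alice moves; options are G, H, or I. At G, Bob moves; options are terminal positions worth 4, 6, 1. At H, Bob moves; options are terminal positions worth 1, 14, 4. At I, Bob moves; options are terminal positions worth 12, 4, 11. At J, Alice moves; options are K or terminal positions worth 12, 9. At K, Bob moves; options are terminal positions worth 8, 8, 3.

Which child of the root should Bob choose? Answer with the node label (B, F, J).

C (Bob): min(8, 2, 12) = 2
D (Bob): min(5, 11, 9) = 5
E (Bob): min(12, 13, 8) = 8
B (Alice): max(2, 5, 8) = 8
G (Bob): min(4, 6, 1) = 1
H (Bob): min(1, 14, 4) = 1
I (Bob): min(12, 4, 11) = 4
F (Alice): max(1, 1, 4) = 4
K (Bob): min(8, 8, 3) = 3
J (Alice): max(3, 12, 9) = 12
Root (Bob): min(8, 4, 12) = 4
Bob picks the child with the lowest value: F (value 4).

F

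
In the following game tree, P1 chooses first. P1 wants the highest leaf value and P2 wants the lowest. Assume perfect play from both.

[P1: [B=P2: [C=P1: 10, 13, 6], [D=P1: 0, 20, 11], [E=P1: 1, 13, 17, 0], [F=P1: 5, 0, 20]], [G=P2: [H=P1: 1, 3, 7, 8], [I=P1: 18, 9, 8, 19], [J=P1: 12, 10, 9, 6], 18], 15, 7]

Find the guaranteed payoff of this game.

15

C (P1): max(10, 13, 6) = 13
D (P1): max(0, 20, 11) = 20
E (P1): max(1, 13, 17, 0) = 17
F (P1): max(5, 0, 20) = 20
B (P2): min(13, 20, 17, 20) = 13
H (P1): max(1, 3, 7, 8) = 8
I (P1): max(18, 9, 8, 19) = 19
J (P1): max(12, 10, 9, 6) = 12
G (P2): min(8, 19, 12, 18) = 8
Root (P1): max(13, 8, 15, 7) = 15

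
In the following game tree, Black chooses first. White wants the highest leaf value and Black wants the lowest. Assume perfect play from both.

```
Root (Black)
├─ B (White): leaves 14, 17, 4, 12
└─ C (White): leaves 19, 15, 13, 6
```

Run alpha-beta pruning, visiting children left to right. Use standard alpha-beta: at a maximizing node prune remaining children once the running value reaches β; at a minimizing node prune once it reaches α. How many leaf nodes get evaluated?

5

B [α=-∞,β=+∞]: v=17
C [α=-∞,β=17]: v=19 after child 1 ≥ β → β-cutoff, skip 3
Root [α=-∞,β=+∞]: v=17
Leaves evaluated: 5 of 8.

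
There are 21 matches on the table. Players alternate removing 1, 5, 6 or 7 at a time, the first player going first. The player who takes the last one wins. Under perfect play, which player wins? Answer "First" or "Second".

i:   0  1  2  3  4  5  6  7  8  9 10 11 12 13 14 15 16 17 18 19 20 21
     L  W  L  W  L  W  W  W  W  W  W  W  L  W  L  W  L  W  W  W  W  W
Position 21 is W, so the first player wins.

First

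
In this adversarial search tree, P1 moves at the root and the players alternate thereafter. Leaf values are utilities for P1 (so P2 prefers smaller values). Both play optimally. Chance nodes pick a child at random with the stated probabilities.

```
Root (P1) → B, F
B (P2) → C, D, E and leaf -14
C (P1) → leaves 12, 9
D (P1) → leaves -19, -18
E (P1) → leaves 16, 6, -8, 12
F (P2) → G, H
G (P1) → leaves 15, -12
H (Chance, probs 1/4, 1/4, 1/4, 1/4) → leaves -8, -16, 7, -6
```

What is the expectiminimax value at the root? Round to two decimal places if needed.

-5.75

C (P1): max(12, 9) = 12
D (P1): max(-19, -18) = -18
E (P1): max(16, 6, -8, 12) = 16
B (P2): min(12, -18, 16, -14) = -18
G (P1): max(15, -12) = 15
H (Chance): 1/4·-8 + 1/4·-16 + 1/4·7 + 1/4·-6 = -5.75
F (P2): min(15, -5.75) = -5.75
Root (P1): max(-18, -5.75) = -5.75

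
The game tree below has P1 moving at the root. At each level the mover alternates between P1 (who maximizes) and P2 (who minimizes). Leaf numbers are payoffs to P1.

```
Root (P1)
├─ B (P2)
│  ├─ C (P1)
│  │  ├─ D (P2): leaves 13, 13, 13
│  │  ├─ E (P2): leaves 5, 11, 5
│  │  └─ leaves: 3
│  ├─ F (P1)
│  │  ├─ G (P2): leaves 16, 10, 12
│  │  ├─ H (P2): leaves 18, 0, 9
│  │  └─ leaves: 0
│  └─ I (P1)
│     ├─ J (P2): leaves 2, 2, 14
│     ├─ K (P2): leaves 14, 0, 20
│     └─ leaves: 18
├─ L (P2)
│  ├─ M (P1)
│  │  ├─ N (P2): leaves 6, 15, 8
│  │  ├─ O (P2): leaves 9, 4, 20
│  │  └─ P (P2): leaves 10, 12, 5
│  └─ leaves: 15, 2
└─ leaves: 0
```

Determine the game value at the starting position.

D (P2): min(13, 13, 13) = 13
E (P2): min(5, 11, 5) = 5
C (P1): max(13, 5, 3) = 13
G (P2): min(16, 10, 12) = 10
H (P2): min(18, 0, 9) = 0
F (P1): max(10, 0, 0) = 10
J (P2): min(2, 2, 14) = 2
K (P2): min(14, 0, 20) = 0
I (P1): max(2, 0, 18) = 18
B (P2): min(13, 10, 18) = 10
N (P2): min(6, 15, 8) = 6
O (P2): min(9, 4, 20) = 4
P (P2): min(10, 12, 5) = 5
M (P1): max(6, 4, 5) = 6
L (P2): min(6, 15, 2) = 2
Root (P1): max(10, 2, 0) = 10

10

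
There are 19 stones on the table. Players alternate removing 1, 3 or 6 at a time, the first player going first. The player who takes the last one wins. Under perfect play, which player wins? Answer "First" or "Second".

First

Positions where the player to move wins (W) vs loses (L):
i:   0  1  2  3  4  5  6  7  8  9 10 11 12 13 14 15 16 17 18 19
     L  W  L  W  L  W  W  W  W  L  W  L  W  L  W  W  W  W  L  W
Position 19 is W, so the first player wins.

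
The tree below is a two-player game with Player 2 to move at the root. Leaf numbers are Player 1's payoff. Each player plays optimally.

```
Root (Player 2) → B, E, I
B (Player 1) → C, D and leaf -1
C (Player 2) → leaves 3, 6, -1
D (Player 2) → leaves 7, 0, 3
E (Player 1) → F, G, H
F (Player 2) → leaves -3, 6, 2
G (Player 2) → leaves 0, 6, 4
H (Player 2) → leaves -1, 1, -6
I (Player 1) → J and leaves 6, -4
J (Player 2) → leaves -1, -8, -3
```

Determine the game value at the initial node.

C (Player 2): min(3, 6, -1) = -1
D (Player 2): min(7, 0, 3) = 0
B (Player 1): max(-1, 0, -1) = 0
F (Player 2): min(-3, 6, 2) = -3
G (Player 2): min(0, 6, 4) = 0
H (Player 2): min(-1, 1, -6) = -6
E (Player 1): max(-3, 0, -6) = 0
J (Player 2): min(-1, -8, -3) = -8
I (Player 1): max(-8, 6, -4) = 6
Root (Player 2): min(0, 0, 6) = 0

0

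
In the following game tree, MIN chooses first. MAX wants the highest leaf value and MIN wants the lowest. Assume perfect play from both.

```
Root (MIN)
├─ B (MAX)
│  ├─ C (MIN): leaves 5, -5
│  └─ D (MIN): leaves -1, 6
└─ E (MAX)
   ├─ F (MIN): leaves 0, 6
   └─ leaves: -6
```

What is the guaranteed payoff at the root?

C (MIN): min(5, -5) = -5
D (MIN): min(-1, 6) = -1
B (MAX): max(-5, -1) = -1
F (MIN): min(0, 6) = 0
E (MAX): max(0, -6) = 0
Root (MIN): min(-1, 0) = -1

-1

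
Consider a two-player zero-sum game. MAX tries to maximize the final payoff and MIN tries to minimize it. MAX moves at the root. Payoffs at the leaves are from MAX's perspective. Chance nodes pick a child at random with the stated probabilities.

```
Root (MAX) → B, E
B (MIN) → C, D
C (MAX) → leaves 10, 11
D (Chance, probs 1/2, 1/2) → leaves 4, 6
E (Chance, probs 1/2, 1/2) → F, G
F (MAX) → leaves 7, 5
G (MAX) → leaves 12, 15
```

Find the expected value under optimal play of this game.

C (MAX): max(10, 11) = 11
D (Chance): 1/2·4 + 1/2·6 = 5
B (MIN): min(11, 5) = 5
F (MAX): max(7, 5) = 7
G (MAX): max(12, 15) = 15
E (Chance): 1/2·7 + 1/2·15 = 11
Root (MAX): max(5, 11) = 11

11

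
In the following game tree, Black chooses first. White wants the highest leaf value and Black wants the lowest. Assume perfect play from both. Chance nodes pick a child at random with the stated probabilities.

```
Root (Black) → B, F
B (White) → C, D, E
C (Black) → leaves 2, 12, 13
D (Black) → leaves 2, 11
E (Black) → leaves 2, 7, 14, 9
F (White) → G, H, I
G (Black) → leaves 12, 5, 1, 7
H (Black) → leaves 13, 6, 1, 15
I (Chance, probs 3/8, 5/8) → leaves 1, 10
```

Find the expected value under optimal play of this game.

2

C (Black): min(2, 12, 13) = 2
D (Black): min(2, 11) = 2
E (Black): min(2, 7, 14, 9) = 2
B (White): max(2, 2, 2) = 2
G (Black): min(12, 5, 1, 7) = 1
H (Black): min(13, 6, 1, 15) = 1
I (Chance): 3/8·1 + 5/8·10 = 6.62
F (White): max(1, 1, 6.62) = 6.62
Root (Black): min(2, 6.62) = 2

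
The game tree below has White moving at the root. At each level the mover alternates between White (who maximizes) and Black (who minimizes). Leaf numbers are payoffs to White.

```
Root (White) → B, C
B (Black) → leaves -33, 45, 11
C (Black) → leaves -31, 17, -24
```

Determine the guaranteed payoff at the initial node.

B (Black): min(-33, 45, 11) = -33
C (Black): min(-31, 17, -24) = -31
Root (White): max(-33, -31) = -31

-31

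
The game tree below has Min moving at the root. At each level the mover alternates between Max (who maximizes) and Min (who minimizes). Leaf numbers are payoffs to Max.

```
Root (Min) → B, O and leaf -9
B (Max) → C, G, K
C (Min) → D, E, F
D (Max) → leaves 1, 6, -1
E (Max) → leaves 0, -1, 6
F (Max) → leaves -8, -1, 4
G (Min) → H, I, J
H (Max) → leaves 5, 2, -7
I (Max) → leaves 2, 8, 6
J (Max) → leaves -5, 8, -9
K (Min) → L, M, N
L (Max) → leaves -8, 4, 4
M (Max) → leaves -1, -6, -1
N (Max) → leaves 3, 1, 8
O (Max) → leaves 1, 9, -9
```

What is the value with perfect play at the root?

D (Max): max(1, 6, -1) = 6
E (Max): max(0, -1, 6) = 6
F (Max): max(-8, -1, 4) = 4
C (Min): min(6, 6, 4) = 4
H (Max): max(5, 2, -7) = 5
I (Max): max(2, 8, 6) = 8
J (Max): max(-5, 8, -9) = 8
G (Min): min(5, 8, 8) = 5
L (Max): max(-8, 4, 4) = 4
M (Max): max(-1, -6, -1) = -1
N (Max): max(3, 1, 8) = 8
K (Min): min(4, -1, 8) = -1
B (Max): max(4, 5, -1) = 5
O (Max): max(1, 9, -9) = 9
Root (Min): min(5, 9, -9) = -9

-9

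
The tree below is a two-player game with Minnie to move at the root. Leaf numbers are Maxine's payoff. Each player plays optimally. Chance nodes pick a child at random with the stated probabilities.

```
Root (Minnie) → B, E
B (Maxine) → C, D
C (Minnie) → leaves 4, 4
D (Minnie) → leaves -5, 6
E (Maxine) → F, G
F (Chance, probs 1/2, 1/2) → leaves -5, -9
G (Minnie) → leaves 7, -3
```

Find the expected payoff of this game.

-3

C (Minnie): min(4, 4) = 4
D (Minnie): min(-5, 6) = -5
B (Maxine): max(4, -5) = 4
F (Chance): 1/2·-5 + 1/2·-9 = -7
G (Minnie): min(7, -3) = -3
E (Maxine): max(-7, -3) = -3
Root (Minnie): min(4, -3) = -3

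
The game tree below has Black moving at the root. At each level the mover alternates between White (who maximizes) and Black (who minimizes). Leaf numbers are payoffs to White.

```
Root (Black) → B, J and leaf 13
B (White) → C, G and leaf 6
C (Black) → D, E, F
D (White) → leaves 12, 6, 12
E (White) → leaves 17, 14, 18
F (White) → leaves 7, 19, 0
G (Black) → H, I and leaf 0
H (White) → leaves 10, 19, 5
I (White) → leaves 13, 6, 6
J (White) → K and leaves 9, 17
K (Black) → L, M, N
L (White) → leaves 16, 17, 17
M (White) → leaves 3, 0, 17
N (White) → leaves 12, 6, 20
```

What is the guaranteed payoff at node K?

L: max(16, 17, 17) = 17
M: max(3, 0, 17) = 17
N: max(12, 6, 20) = 20
K: min(17, 17, 20) = 17

17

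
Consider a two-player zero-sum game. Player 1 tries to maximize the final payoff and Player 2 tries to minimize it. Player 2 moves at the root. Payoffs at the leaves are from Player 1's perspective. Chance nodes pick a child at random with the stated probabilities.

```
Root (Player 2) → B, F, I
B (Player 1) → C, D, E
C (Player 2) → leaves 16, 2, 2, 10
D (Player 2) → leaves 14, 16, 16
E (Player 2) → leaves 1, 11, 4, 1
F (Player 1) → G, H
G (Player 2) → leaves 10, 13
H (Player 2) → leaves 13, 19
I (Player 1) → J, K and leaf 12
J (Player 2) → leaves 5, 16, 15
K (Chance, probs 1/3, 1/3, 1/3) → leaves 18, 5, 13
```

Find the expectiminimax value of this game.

C (Player 2): min(16, 2, 2, 10) = 2
D (Player 2): min(14, 16, 16) = 14
E (Player 2): min(1, 11, 4, 1) = 1
B (Player 1): max(2, 14, 1) = 14
G (Player 2): min(10, 13) = 10
H (Player 2): min(13, 19) = 13
F (Player 1): max(10, 13) = 13
J (Player 2): min(5, 16, 15) = 5
K (Chance): 1/3·18 + 1/3·5 + 1/3·13 = 12
I (Player 1): max(5, 12, 12) = 12
Root (Player 2): min(14, 13, 12) = 12

12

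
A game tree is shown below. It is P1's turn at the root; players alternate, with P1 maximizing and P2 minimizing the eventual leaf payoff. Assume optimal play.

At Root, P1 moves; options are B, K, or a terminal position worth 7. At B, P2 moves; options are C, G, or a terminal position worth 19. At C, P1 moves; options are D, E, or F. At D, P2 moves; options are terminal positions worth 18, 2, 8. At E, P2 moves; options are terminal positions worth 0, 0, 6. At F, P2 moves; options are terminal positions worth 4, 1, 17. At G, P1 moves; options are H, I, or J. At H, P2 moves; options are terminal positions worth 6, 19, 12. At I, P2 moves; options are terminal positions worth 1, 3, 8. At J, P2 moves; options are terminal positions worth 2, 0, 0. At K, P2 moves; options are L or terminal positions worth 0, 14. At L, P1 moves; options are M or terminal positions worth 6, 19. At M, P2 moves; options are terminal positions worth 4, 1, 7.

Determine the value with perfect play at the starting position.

D (P2): min(18, 2, 8) = 2
E (P2): min(0, 0, 6) = 0
F (P2): min(4, 1, 17) = 1
C (P1): max(2, 0, 1) = 2
H (P2): min(6, 19, 12) = 6
I (P2): min(1, 3, 8) = 1
J (P2): min(2, 0, 0) = 0
G (P1): max(6, 1, 0) = 6
B (P2): min(2, 6, 19) = 2
M (P2): min(4, 1, 7) = 1
L (P1): max(1, 6, 19) = 19
K (P2): min(19, 0, 14) = 0
Root (P1): max(2, 0, 7) = 7

7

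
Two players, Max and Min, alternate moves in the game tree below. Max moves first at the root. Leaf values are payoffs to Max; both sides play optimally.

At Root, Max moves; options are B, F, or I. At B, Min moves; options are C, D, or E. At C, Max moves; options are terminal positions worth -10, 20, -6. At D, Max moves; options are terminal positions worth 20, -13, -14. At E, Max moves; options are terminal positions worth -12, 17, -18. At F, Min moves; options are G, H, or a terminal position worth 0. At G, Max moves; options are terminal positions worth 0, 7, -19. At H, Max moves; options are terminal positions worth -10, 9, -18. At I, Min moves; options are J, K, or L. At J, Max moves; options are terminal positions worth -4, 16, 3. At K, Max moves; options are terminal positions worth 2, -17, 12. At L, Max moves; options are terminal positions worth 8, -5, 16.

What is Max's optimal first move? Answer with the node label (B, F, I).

C (Max): max(-10, 20, -6) = 20
D (Max): max(20, -13, -14) = 20
E (Max): max(-12, 17, -18) = 17
B (Min): min(20, 20, 17) = 17
G (Max): max(0, 7, -19) = 7
H (Max): max(-10, 9, -18) = 9
F (Min): min(7, 9, 0) = 0
J (Max): max(-4, 16, 3) = 16
K (Max): max(2, -17, 12) = 12
L (Max): max(8, -5, 16) = 16
I (Min): min(16, 12, 16) = 12
Root (Max): max(17, 0, 12) = 17
Max picks the child with the highest value: B (value 17).

B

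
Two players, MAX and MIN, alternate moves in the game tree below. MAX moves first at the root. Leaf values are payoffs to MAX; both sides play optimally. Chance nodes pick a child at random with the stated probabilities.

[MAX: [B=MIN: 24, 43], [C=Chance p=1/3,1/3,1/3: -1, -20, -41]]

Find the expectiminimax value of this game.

B (MIN): min(24, 43) = 24
C (Chance): 1/3·-1 + 1/3·-20 + 1/3·-41 = -20.67
Root (MAX): max(24, -20.67) = 24

24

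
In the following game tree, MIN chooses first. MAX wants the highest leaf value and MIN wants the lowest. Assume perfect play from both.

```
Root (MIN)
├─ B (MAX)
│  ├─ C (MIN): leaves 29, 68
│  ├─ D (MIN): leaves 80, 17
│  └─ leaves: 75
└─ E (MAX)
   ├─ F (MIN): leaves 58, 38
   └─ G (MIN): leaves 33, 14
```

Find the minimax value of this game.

C (MIN): min(29, 68) = 29
D (MIN): min(80, 17) = 17
B (MAX): max(29, 17, 75) = 75
F (MIN): min(58, 38) = 38
G (MIN): min(33, 14) = 14
E (MAX): max(38, 14) = 38
Root (MIN): min(75, 38) = 38

38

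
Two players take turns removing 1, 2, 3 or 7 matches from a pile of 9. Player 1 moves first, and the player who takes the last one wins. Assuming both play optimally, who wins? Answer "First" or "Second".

Compute winning (W) and losing (L) positions by backward induction:
i:   0  1  2  3  4  5  6  7  8  9
     L  W  W  W  L  W  W  W  L  W
Position 9 is W, so the first player wins.

First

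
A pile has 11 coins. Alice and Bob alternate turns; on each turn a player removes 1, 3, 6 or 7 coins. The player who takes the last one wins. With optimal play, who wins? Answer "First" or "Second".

First

W/L table (W = player to move can force a win):
i:   0  1  2  3  4  5  6  7  8  9 10 11
     L  W  L  W  L  W  W  W  W  W  W  W
Position 11 is W, so the first player wins.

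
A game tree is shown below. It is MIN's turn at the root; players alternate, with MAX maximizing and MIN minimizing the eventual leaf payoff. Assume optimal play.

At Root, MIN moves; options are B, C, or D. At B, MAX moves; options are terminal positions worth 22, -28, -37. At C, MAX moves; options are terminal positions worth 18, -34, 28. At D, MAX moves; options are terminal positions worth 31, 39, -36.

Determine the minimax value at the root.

B (MAX): max(22, -28, -37) = 22
C (MAX): max(18, -34, 28) = 28
D (MAX): max(31, 39, -36) = 39
Root (MIN): min(22, 28, 39) = 22

22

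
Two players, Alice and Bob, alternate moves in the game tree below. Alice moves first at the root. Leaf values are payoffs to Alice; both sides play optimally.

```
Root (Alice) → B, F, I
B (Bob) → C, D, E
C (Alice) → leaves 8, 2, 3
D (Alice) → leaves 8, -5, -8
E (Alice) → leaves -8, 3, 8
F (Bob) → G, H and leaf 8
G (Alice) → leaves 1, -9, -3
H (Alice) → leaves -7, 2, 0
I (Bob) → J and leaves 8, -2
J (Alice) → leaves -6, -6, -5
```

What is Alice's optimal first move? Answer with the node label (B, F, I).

C (Alice): max(8, 2, 3) = 8
D (Alice): max(8, -5, -8) = 8
E (Alice): max(-8, 3, 8) = 8
B (Bob): min(8, 8, 8) = 8
G (Alice): max(1, -9, -3) = 1
H (Alice): max(-7, 2, 0) = 2
F (Bob): min(1, 2, 8) = 1
J (Alice): max(-6, -6, -5) = -5
I (Bob): min(-5, 8, -2) = -5
Root (Alice): max(8, 1, -5) = 8
Alice picks the child with the highest value: B (value 8).

B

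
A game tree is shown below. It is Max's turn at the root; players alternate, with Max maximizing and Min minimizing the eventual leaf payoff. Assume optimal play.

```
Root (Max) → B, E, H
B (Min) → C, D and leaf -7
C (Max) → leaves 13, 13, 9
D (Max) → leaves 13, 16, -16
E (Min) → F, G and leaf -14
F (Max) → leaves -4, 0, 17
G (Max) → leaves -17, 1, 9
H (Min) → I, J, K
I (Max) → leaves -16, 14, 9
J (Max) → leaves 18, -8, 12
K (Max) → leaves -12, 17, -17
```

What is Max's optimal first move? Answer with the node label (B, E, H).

H

C (Max): max(13, 13, 9) = 13
D (Max): max(13, 16, -16) = 16
B (Min): min(13, 16, -7) = -7
F (Max): max(-4, 0, 17) = 17
G (Max): max(-17, 1, 9) = 9
E (Min): min(17, 9, -14) = -14
I (Max): max(-16, 14, 9) = 14
J (Max): max(18, -8, 12) = 18
K (Max): max(-12, 17, -17) = 17
H (Min): min(14, 18, 17) = 14
Root (Max): max(-7, -14, 14) = 14
Max picks the child with the highest value: H (value 14).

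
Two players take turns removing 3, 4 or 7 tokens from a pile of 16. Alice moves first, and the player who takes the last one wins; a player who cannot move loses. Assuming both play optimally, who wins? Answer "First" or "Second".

First

W/L table (W = player to move can force a win):
i:   0  1  2  3  4  5  6  7  8  9 10 11 12 13 14 15 16
     L  L  L  W  W  W  W  W  W  W  L  L  L  W  W  W  W
Position 16 is W, so the first player wins.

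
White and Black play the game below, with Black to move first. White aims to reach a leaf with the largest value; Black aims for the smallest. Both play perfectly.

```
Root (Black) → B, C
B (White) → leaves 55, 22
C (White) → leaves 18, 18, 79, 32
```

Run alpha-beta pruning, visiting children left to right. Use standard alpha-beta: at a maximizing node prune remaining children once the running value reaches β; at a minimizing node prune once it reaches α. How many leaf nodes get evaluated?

5

B [α=-∞,β=+∞]: v=55
C [α=-∞,β=55]: v=79 after child 3 ≥ β → β-cutoff, skip 1
Root [α=-∞,β=+∞]: v=55
Leaves evaluated: 5 of 6.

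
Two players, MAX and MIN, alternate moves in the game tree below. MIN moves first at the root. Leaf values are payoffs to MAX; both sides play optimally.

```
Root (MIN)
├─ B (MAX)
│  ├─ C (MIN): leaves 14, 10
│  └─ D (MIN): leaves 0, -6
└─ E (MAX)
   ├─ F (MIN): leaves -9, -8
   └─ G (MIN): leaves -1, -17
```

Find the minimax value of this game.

-9

C (MIN): min(14, 10) = 10
D (MIN): min(0, -6) = -6
B (MAX): max(10, -6) = 10
F (MIN): min(-9, -8) = -9
G (MIN): min(-1, -17) = -17
E (MAX): max(-9, -17) = -9
Root (MIN): min(10, -9) = -9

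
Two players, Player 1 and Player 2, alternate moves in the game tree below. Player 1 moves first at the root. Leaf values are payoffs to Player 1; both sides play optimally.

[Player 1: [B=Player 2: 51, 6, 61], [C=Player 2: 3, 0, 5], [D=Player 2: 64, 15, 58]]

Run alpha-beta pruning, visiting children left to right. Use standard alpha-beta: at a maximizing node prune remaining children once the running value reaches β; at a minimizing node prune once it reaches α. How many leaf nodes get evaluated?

7

B [α=-∞,β=+∞]: v=6
C [α=6,β=+∞]: v=3 after child 1 ≤ α → α-cutoff, skip 2
D [α=6,β=+∞]: v=15
Root [α=-∞,β=+∞]: v=15
Leaves evaluated: 7 of 9.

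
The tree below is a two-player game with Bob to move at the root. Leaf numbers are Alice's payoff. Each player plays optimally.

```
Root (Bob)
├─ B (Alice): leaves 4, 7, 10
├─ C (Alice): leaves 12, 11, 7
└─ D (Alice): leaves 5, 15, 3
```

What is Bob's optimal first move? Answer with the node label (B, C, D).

B (Alice): max(4, 7, 10) = 10
C (Alice): max(12, 11, 7) = 12
D (Alice): max(5, 15, 3) = 15
Root (Bob): min(10, 12, 15) = 10
Bob picks the child with the lowest value: B (value 10).

B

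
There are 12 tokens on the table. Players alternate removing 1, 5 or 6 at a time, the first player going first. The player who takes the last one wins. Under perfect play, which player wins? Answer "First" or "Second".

First

i:   0  1  2  3  4  5  6  7  8  9 10 11 12
     L  W  L  W  L  W  W  W  W  W  W  L  W
Position 12 is W, so the first player wins.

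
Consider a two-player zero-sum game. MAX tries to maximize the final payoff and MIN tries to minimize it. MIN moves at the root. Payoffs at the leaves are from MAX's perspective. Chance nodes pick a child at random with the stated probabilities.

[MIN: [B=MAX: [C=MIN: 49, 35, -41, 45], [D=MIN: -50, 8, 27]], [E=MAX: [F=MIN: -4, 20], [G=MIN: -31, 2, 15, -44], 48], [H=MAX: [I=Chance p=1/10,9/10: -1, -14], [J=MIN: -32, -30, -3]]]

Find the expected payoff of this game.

-41

C (MIN): min(49, 35, -41, 45) = -41
D (MIN): min(-50, 8, 27) = -50
B (MAX): max(-41, -50) = -41
F (MIN): min(-4, 20) = -4
G (MIN): min(-31, 2, 15, -44) = -44
E (MAX): max(-4, -44, 48) = 48
I (Chance): 1/10·-1 + 9/10·-14 = -12.7
J (MIN): min(-32, -30, -3) = -32
H (MAX): max(-12.7, -32) = -12.7
Root (MIN): min(-41, 48, -12.7) = -41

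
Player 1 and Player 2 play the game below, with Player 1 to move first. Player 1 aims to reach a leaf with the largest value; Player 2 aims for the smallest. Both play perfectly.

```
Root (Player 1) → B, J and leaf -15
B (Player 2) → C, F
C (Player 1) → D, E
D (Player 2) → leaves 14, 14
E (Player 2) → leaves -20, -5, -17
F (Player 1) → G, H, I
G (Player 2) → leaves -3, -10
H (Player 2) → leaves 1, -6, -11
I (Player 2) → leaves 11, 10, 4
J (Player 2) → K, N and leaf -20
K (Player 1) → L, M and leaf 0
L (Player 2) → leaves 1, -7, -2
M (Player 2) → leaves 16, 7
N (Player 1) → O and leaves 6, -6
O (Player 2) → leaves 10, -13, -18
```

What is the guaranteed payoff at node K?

L: min(1, -7, -2) = -7
M: min(16, 7) = 7
K: max(-7, 7, 0) = 7

7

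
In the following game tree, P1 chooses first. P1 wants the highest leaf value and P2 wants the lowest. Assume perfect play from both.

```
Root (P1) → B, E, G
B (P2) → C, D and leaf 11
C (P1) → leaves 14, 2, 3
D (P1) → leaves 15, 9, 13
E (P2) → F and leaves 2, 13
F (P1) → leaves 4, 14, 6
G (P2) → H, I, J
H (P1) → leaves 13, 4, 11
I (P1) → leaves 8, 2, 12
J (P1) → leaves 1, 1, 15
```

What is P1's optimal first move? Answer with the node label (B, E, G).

G

C (P1): max(14, 2, 3) = 14
D (P1): max(15, 9, 13) = 15
B (P2): min(14, 15, 11) = 11
F (P1): max(4, 14, 6) = 14
E (P2): min(14, 2, 13) = 2
H (P1): max(13, 4, 11) = 13
I (P1): max(8, 2, 12) = 12
J (P1): max(1, 1, 15) = 15
G (P2): min(13, 12, 15) = 12
Root (P1): max(11, 2, 12) = 12
P1 picks the child with the highest value: G (value 12).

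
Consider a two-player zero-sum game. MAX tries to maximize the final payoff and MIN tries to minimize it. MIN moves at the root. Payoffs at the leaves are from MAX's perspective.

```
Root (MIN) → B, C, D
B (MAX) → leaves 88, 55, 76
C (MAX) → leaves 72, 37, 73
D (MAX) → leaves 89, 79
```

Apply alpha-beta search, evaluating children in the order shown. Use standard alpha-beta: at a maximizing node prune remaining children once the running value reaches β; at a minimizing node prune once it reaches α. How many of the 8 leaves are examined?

7

B [α=-∞,β=+∞]: v=88
C [α=-∞,β=88]: v=73
D [α=-∞,β=73]: v=89 after child 1 ≥ β → β-cutoff, skip 1
Root [α=-∞,β=+∞]: v=73
Leaves evaluated: 7 of 8.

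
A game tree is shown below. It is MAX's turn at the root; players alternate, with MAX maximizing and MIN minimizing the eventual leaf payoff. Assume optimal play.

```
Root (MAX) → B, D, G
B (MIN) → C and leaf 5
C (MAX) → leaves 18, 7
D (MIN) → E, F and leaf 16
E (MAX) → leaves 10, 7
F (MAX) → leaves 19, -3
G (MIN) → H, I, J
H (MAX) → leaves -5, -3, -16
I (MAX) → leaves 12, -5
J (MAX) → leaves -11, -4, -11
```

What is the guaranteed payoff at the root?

10

C (MAX): max(18, 7) = 18
B (MIN): min(18, 5) = 5
E (MAX): max(10, 7) = 10
F (MAX): max(19, -3) = 19
D (MIN): min(10, 19, 16) = 10
H (MAX): max(-5, -3, -16) = -3
I (MAX): max(12, -5) = 12
J (MAX): max(-11, -4, -11) = -4
G (MIN): min(-3, 12, -4) = -4
Root (MAX): max(5, 10, -4) = 10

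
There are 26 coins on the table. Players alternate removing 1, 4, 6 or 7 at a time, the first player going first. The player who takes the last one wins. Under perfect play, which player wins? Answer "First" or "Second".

Second

Positions where the player to move wins (W) vs loses (L):
i:   0  1  2  3  4  5  6  7  8  9 10 11 12 13 14 15 16 17 18 19 20 21 22 23 24 25 26
     L  W  L  W  W  L  W  W  W  W  L  W  W  L  W  L  W  W  L  W  W  W  W  L  W  W  L
Position 26 is L, so the second player wins.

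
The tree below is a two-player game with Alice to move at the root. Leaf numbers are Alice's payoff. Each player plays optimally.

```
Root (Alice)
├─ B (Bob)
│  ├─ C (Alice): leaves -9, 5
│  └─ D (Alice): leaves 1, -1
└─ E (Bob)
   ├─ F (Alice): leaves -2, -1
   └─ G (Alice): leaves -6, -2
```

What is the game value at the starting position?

C (Alice): max(-9, 5) = 5
D (Alice): max(1, -1) = 1
B (Bob): min(5, 1) = 1
F (Alice): max(-2, -1) = -1
G (Alice): max(-6, -2) = -2
E (Bob): min(-1, -2) = -2
Root (Alice): max(1, -2) = 1

1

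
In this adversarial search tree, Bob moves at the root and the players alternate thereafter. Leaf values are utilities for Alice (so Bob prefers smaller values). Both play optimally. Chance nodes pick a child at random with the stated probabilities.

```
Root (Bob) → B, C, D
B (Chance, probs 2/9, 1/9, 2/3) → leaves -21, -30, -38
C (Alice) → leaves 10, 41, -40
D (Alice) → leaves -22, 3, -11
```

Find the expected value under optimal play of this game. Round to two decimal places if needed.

-33.33

B (Chance): 2/9·-21 + 1/9·-30 + 2/3·-38 = -33.33
C (Alice): max(10, 41, -40) = 41
D (Alice): max(-22, 3, -11) = 3
Root (Bob): min(-33.33, 41, 3) = -33.33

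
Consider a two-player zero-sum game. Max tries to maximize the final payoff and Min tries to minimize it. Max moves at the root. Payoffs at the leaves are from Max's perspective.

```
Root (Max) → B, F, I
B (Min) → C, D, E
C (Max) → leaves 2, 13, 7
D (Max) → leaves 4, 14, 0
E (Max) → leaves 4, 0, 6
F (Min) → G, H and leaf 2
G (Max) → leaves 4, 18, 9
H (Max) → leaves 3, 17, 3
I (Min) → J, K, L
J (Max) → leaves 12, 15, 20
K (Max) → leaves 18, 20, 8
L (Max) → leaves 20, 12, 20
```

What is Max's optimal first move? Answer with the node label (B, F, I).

C (Max): max(2, 13, 7) = 13
D (Max): max(4, 14, 0) = 14
E (Max): max(4, 0, 6) = 6
B (Min): min(13, 14, 6) = 6
G (Max): max(4, 18, 9) = 18
H (Max): max(3, 17, 3) = 17
F (Min): min(18, 17, 2) = 2
J (Max): max(12, 15, 20) = 20
K (Max): max(18, 20, 8) = 20
L (Max): max(20, 12, 20) = 20
I (Min): min(20, 20, 20) = 20
Root (Max): max(6, 2, 20) = 20
Max picks the child with the highest value: I (value 20).

I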